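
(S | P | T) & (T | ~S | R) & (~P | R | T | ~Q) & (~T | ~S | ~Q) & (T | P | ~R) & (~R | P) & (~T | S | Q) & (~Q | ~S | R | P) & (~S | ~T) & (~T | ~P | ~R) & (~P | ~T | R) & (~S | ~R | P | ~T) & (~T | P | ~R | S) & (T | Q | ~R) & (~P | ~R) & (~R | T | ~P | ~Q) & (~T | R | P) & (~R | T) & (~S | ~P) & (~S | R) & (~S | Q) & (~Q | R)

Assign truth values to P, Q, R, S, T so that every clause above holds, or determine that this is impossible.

Suppose R = 0.
Unit clause (~S) forces S = 0.
Unit clause (~Q) forces Q = 0.
Unit clause (~T) forces T = 0.
Unit clause (P) forces P = 1.
All clauses are satisfied.

P=1, Q=0, R=0, S=0, T=0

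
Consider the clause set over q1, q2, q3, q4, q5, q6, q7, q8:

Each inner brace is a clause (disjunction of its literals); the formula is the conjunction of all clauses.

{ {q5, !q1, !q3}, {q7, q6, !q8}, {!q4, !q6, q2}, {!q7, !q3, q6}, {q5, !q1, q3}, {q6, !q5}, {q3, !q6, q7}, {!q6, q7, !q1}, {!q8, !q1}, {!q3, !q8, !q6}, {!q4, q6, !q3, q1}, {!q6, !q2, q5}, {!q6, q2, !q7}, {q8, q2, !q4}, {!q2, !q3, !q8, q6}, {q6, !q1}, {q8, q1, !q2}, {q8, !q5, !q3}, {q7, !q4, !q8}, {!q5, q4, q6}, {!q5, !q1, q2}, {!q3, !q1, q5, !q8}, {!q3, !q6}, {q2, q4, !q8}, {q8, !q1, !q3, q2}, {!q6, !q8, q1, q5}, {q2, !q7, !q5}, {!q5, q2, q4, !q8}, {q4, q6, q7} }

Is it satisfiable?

Branch on q6: set q6 = true.
From the singleton clause (!q3), q3 = false.
From the singleton clause (q7), q7 = true.
From the singleton clause (q2), q2 = true.
From the singleton clause (q5), q5 = true.
Branch on q8: set q8 = false.
From the singleton clause (q1), q1 = true.
All clauses hold; q4 can take either value.
A satisfying assignment: q1: true; q2: true; q3: false; q4: true; q5: true; q6: true; q7: true; q8: false.

Satisfiable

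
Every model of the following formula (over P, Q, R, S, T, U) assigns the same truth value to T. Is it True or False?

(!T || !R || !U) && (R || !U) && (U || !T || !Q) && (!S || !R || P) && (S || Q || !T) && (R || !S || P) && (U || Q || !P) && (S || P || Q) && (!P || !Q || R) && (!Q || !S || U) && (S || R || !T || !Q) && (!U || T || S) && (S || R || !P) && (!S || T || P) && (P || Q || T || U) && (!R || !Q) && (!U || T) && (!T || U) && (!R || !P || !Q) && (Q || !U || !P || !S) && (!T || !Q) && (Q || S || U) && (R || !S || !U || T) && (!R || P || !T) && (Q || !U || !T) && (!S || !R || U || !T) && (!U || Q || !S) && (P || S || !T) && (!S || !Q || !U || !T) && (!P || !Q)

Suppose T = true.
(U) alone gives U = true.
(!R) alone gives R = false.
Now (R) is unsatisfied and unit — conflict.
So every satisfying assignment has T = False.

False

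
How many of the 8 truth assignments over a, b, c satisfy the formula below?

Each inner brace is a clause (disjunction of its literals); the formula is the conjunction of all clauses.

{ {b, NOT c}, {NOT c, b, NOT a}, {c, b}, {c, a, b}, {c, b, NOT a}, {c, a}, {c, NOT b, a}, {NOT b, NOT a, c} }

There are 2^3 = 8 truth assignments over (a, b, c).
Check each against the 8 clauses (columns in the order a, b, c):
  F F F  ✗ fails (c OR b)
  F F T  ✗ fails (b OR NOT c)
  F T F  ✗ fails (c OR a)
  F T T  ✓ satisfies all
  T F F  ✗ fails (c OR b)
  T F T  ✗ fails (b OR NOT c)
  T T F  ✗ fails (NOT b OR NOT a OR c)
  T T T  ✓ satisfies all
2 of the 8 rows are models.

2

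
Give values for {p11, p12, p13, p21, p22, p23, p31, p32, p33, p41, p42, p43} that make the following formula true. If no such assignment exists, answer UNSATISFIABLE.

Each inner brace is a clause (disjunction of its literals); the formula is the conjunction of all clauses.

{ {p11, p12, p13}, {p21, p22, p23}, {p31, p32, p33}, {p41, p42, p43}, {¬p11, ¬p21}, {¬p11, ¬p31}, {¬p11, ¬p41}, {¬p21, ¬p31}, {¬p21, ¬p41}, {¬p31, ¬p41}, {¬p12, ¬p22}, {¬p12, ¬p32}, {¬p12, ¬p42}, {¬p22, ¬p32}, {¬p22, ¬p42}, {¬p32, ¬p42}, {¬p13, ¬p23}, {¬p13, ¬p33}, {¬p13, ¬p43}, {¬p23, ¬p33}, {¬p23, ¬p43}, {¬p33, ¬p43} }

UNSATISFIABLE

Branch on p11: set p11 = False.
Branch on p12: set p12 = True.
Unit clause (¬p22) forces p22 = False.
Unit clause (¬p32) forces p32 = False.
Unit clause (¬p42) forces p42 = False.
Branch on p21: set p21 = True.
Unit clause (¬p31) forces p31 = False.
Unit clause (p33) forces p33 = True.
Unit clause (¬p41) forces p41 = False.
Unit clause (p43) forces p43 = True.
But (¬p43) is also a unit clause — contradiction.
That branch fails; take p21 = False instead.
Unit clause (p23) forces p23 = True.
Unit clause (¬p13) forces p13 = False.
Unit clause (¬p33) forces p33 = False.
Unit clause (p31) forces p31 = True.
Unit clause (¬p41) forces p41 = False.
Unit clause (p43) forces p43 = True.
But (¬p43) is also a unit clause — contradiction.
Both values of p21 lead to a conflict.
That branch fails; take p12 = False instead.
Unit clause (p13) forces p13 = True.
Unit clause (¬p23) forces p23 = False.
Unit clause (¬p33) forces p33 = False.
Unit clause (¬p43) forces p43 = False.
Branch on p21: set p21 = True.
Unit clause (¬p31) forces p31 = False.
Unit clause (p32) forces p32 = True.
Unit clause (¬p41) forces p41 = False.
Unit clause (p42) forces p42 = True.
But (¬p42) is also a unit clause — contradiction.
That branch fails; take p21 = False instead.
Unit clause (p22) forces p22 = True.
Unit clause (¬p32) forces p32 = False.
Unit clause (p31) forces p31 = True.
Unit clause (¬p41) forces p41 = False.
Unit clause (p42) forces p42 = True.
But (¬p42) is also a unit clause — contradiction.
Both values of p21 lead to a conflict.
Both values of p12 lead to a conflict.
That branch fails; take p11 = True instead.
Unit clause (¬p21) forces p21 = False.
Unit clause (¬p31) forces p31 = False.
Unit clause (¬p41) forces p41 = False.
Branch on p22: set p22 = True.
Unit clause (¬p12) forces p12 = False.
Unit clause (¬p32) forces p32 = False.
Unit clause (p33) forces p33 = True.
Unit clause (¬p42) forces p42 = False.
Unit clause (p43) forces p43 = True.
But (¬p43) is also a unit clause — contradiction.
That branch fails; take p22 = False instead.
Unit clause (p23) forces p23 = True.
Unit clause (¬p13) forces p13 = False.
Unit clause (¬p33) forces p33 = False.
Unit clause (p32) forces p32 = True.
Unit clause (¬p12) forces p12 = False.
Unit clause (¬p42) forces p42 = False.
Unit clause (p43) forces p43 = True.
But (¬p43) is also a unit clause — contradiction.
Both values of p22 lead to a conflict.
Both values of p11 lead to a conflict.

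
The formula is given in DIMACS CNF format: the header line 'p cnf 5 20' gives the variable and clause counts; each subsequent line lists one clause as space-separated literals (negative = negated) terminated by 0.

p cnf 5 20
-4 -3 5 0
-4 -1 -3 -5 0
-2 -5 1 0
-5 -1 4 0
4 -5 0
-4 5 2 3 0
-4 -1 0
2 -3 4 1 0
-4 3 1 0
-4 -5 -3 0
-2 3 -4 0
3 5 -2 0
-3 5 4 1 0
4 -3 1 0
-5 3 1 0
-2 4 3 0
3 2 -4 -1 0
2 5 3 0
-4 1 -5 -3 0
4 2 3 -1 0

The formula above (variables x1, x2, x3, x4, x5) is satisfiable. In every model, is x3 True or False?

Suppose x3 = False.
Suppose x4 = True.
(¬x1) alone gives x1 = False.
But (x1) is also a unit clause — contradiction.
Undo x4 and try x4 = False.
(¬x5) alone gives x5 = False.
(¬x2) alone gives x2 = False.
But (x2) is also a unit clause — contradiction.
Both values of x4 lead to a conflict.
So every satisfying assignment has x3 = True.

True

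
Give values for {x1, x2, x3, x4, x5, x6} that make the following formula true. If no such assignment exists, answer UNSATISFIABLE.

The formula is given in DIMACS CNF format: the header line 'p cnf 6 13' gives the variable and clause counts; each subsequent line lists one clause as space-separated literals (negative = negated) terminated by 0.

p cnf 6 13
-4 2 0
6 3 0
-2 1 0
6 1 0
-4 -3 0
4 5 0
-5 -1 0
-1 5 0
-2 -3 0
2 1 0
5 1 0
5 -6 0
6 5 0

Branch on x4: set x4 = False.
Unit clause (x5) forces x5 = True.
Unit clause (¬x1) forces x1 = False.
Unit clause (¬x2) forces x2 = False.
Now (x2) is unsatisfied and unit — conflict.
Backtrack on x4: now try x4 = True.
Unit clause (x2) forces x2 = True.
Unit clause (x1) forces x1 = True.
Unit clause (¬x3) forces x3 = False.
Unit clause (x6) forces x6 = True.
Unit clause (¬x5) forces x5 = False.
Now (x5) is unsatisfied and unit — conflict.
Either choice for x4 ends in contradiction.

UNSATISFIABLE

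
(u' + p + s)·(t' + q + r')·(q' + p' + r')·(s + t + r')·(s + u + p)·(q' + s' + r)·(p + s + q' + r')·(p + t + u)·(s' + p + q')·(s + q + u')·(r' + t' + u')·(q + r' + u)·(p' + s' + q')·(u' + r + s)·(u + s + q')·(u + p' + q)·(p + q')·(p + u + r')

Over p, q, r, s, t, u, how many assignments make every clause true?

There are 2^6 = 64 truth assignments over (p, q, r, s, t, u).
Split on t. With t = 1, the clauses containing t are satisfied and t' drops from the rest; 3 of the 2^5 = 32 assignments to the other variables satisfy what remains.
With t = 0, by the same count on the reduced clause set, 4 assignments work.
(One model: p=F, q=F, r=F, s=T, t=F, u=T.)
Total: 3 + 4 = 7.

7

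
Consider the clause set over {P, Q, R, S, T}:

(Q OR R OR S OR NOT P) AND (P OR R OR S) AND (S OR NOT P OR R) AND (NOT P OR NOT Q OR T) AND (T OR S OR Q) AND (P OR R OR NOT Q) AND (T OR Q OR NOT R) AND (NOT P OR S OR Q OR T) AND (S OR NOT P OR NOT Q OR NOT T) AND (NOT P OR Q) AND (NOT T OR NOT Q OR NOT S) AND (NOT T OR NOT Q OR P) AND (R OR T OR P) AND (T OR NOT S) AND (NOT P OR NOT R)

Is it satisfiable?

Case P = false:
Case R = true:
Case T = true:
The clause (NOT Q) is unit, so Q = false.
All clauses hold; S can take either value.
A satisfying assignment: P ↦ false,  Q ↦ false,  R ↦ true,  S ↦ false,  T ↦ true.

Yes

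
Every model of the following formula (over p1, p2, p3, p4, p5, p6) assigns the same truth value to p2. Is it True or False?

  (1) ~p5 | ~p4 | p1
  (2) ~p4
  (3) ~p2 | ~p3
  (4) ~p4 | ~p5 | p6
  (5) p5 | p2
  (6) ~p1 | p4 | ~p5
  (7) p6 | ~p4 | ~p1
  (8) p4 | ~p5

True

Suppose p2 = 0.
From the singleton clause (~p4), p4 = 0.
From the singleton clause (p5), p5 = 1.
But (~p5) is also a unit clause — contradiction.
So every satisfying assignment has p2 = True.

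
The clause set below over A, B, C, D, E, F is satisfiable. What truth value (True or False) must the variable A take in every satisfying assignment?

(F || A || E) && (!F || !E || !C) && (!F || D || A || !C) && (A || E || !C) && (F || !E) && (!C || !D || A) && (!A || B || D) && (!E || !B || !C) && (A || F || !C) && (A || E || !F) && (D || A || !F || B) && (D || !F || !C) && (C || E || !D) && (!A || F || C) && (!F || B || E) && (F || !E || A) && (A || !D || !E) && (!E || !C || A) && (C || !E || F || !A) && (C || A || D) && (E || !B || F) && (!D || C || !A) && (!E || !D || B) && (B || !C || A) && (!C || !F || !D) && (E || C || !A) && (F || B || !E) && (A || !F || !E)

True

Suppose A = false.
Try F = true.
From the singleton clause (E), E = true.
But (!E) is also a unit clause — contradiction.
Backtrack on F: now try F = false.
From the singleton clause (E), E = true.
But (!E) is also a unit clause — contradiction.
Neither F = true nor F = false works.
So every satisfying assignment has A = True.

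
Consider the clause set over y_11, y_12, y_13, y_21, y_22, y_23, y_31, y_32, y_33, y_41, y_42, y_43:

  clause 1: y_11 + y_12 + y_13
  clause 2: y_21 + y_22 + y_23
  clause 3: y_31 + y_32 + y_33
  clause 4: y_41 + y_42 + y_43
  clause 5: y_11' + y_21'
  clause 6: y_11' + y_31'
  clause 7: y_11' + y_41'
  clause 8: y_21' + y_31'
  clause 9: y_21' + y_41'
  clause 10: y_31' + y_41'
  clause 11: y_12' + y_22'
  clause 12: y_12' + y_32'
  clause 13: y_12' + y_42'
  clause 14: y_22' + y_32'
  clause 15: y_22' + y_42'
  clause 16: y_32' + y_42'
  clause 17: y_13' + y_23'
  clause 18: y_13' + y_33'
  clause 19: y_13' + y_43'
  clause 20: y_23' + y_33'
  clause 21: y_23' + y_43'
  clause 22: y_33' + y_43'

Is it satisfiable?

Unsatisfiable

Try y_11 = 0.
Try y_12 = 1.
From the singleton clause (y_22'), y_22 = 0.
From the singleton clause (y_32'), y_32 = 0.
From the singleton clause (y_42'), y_42 = 0.
Try y_21 = 1.
From the singleton clause (y_31'), y_31 = 0.
From the singleton clause (y_33), y_33 = 1.
From the singleton clause (y_41'), y_41 = 0.
From the singleton clause (y_43), y_43 = 1.
That conflicts with the unit clause (y_43').
Backtrack on y_21: now try y_21 = 0.
From the singleton clause (y_23), y_23 = 1.
From the singleton clause (y_13'), y_13 = 0.
From the singleton clause (y_33'), y_33 = 0.
From the singleton clause (y_31), y_31 = 1.
From the singleton clause (y_41'), y_41 = 0.
From the singleton clause (y_43), y_43 = 1.
That conflicts with the unit clause (y_43').
Both values of y_21 lead to a conflict.
Backtrack on y_12: now try y_12 = 0.
From the singleton clause (y_13), y_13 = 1.
From the singleton clause (y_23'), y_23 = 0.
From the singleton clause (y_33'), y_33 = 0.
From the singleton clause (y_43'), y_43 = 0.
Try y_21 = 1.
From the singleton clause (y_31'), y_31 = 0.
From the singleton clause (y_32), y_32 = 1.
From the singleton clause (y_41'), y_41 = 0.
From the singleton clause (y_42), y_42 = 1.
That conflicts with the unit clause (y_42').
Backtrack on y_21: now try y_21 = 0.
From the singleton clause (y_22), y_22 = 1.
From the singleton clause (y_32'), y_32 = 0.
From the singleton clause (y_31), y_31 = 1.
From the singleton clause (y_41'), y_41 = 0.
From the singleton clause (y_42), y_42 = 1.
That conflicts with the unit clause (y_42').
Both values of y_21 lead to a conflict.
Both values of y_12 lead to a conflict.
Backtrack on y_11: now try y_11 = 1.
From the singleton clause (y_21'), y_21 = 0.
From the singleton clause (y_31'), y_31 = 0.
From the singleton clause (y_41'), y_41 = 0.
Try y_22 = 1.
From the singleton clause (y_12'), y_12 = 0.
From the singleton clause (y_32'), y_32 = 0.
From the singleton clause (y_33), y_33 = 1.
From the singleton clause (y_42'), y_42 = 0.
From the singleton clause (y_43), y_43 = 1.
That conflicts with the unit clause (y_43').
Backtrack on y_22: now try y_22 = 0.
From the singleton clause (y_23), y_23 = 1.
From the singleton clause (y_13'), y_13 = 0.
From the singleton clause (y_33'), y_33 = 0.
From the singleton clause (y_32), y_32 = 1.
From the singleton clause (y_12'), y_12 = 0.
From the singleton clause (y_42'), y_42 = 0.
From the singleton clause (y_43), y_43 = 1.
That conflicts with the unit clause (y_43').
Both values of y_22 lead to a conflict.
Both values of y_11 lead to a conflict.
No assignment satisfies every clause.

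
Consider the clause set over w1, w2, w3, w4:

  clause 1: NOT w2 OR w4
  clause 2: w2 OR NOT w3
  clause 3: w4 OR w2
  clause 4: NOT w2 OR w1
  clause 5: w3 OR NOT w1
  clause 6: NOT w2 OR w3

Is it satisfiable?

Try w2 = true.
(w4) alone gives w4 = true.
(w1) alone gives w1 = true.
(w3) alone gives w3 = true.
This assignment satisfies each clause.
A satisfying assignment: w1 ↦ true,  w2 ↦ true,  w3 ↦ true,  w4 ↦ true.

Satisfiable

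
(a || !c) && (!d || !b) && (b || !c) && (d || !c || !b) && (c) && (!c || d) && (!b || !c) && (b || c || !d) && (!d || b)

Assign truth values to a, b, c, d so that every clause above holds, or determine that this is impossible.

Unit clause (c) forces c = true.
Unit clause (a) forces a = true.
Unit clause (b) forces b = true.
That conflicts with the unit clause (!b).

UNSATISFIABLE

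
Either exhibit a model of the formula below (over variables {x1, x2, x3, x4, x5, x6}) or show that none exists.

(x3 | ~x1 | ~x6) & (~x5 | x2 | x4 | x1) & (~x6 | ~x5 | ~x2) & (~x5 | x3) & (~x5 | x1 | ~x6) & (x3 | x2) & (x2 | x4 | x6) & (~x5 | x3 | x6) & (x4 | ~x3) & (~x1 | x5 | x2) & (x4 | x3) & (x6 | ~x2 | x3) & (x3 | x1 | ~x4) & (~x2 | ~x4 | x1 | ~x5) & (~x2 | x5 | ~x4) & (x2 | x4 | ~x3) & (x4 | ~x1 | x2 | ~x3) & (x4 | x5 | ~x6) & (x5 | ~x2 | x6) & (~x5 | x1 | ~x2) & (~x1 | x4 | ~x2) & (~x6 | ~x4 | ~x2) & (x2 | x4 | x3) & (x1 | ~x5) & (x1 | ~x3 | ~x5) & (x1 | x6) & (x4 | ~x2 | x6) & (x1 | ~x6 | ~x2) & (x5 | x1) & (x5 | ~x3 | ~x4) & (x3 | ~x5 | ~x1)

x1=1; x2=0; x3=1; x4=1; x5=1; x6=1

Case x5 = 1:
The clause (x3) is unit, so x3 = 1.
The clause (x4) is unit, so x4 = 1.
The clause (x1) is unit, so x1 = 1.
Case x6 = 1:
The clause (~x2) is unit, so x2 = 0.
All clauses are satisfied.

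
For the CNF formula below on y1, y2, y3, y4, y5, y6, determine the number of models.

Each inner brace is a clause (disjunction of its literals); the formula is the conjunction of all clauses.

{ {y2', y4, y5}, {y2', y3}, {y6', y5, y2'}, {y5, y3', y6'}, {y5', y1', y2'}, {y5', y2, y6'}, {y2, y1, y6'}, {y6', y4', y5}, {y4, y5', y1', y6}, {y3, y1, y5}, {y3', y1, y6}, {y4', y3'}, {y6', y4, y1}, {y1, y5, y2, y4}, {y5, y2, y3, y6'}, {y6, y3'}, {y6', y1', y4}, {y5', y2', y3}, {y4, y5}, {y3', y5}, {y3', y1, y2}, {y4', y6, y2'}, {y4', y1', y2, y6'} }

4

There are 2^6 = 64 truth assignments over (y1, y2, y3, y4, y5, y6).
Split on y2. With y2 = 1, the clauses containing y2 are satisfied and y2' drops from the rest; 0 of the 2^5 = 32 assignments to the other variables satisfy what remains.
With y2 = 0, by the same count on the reduced clause set, 4 assignments work.
Total: 0 + 4 = 4.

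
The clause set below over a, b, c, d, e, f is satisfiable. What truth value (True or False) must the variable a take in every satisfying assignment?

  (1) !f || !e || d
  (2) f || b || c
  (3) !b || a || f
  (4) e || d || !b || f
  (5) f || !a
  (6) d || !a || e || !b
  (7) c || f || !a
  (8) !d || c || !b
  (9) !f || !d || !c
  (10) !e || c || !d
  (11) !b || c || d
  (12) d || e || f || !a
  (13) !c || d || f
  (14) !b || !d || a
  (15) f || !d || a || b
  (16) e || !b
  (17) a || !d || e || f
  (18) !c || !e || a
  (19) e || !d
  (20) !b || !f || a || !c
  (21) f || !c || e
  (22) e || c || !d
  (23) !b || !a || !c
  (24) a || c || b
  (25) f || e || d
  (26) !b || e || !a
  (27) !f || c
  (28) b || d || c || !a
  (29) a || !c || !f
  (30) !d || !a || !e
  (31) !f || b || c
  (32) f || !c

Suppose a = false.
Try b = false.
From the singleton clause (c), c = true.
From the singleton clause (!e), e = false.
From the singleton clause (!d), d = false.
From the singleton clause (f), f = true.
Now (!f) is unsatisfied and unit — conflict.
So b must be the other value — set b = true.
From the singleton clause (f), f = true.
From the singleton clause (!d), d = false.
From the singleton clause (!e), e = false.
Now (e) is unsatisfied and unit — conflict.
Both values of b lead to a conflict.
So every satisfying assignment has a = True.

True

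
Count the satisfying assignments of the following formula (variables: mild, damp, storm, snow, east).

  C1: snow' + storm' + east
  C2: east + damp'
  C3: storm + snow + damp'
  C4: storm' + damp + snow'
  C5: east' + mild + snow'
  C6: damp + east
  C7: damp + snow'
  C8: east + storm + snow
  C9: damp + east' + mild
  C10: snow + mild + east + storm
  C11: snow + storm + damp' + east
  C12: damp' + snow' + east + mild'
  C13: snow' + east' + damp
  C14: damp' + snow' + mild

6

There are 2^5 = 32 truth assignments over (mild, damp, storm, snow, east).
Split on mild. With mild = 1, the clauses containing mild are satisfied and mild' drops from the rest; 5 of the 2^4 = 16 assignments to the other variables satisfy what remains.
With mild = 0, by the same count on the reduced clause set, 1 assignment works.
(One model: mild=F, damp=T, storm=T, snow=F, east=T.)
Total: 5 + 1 = 6.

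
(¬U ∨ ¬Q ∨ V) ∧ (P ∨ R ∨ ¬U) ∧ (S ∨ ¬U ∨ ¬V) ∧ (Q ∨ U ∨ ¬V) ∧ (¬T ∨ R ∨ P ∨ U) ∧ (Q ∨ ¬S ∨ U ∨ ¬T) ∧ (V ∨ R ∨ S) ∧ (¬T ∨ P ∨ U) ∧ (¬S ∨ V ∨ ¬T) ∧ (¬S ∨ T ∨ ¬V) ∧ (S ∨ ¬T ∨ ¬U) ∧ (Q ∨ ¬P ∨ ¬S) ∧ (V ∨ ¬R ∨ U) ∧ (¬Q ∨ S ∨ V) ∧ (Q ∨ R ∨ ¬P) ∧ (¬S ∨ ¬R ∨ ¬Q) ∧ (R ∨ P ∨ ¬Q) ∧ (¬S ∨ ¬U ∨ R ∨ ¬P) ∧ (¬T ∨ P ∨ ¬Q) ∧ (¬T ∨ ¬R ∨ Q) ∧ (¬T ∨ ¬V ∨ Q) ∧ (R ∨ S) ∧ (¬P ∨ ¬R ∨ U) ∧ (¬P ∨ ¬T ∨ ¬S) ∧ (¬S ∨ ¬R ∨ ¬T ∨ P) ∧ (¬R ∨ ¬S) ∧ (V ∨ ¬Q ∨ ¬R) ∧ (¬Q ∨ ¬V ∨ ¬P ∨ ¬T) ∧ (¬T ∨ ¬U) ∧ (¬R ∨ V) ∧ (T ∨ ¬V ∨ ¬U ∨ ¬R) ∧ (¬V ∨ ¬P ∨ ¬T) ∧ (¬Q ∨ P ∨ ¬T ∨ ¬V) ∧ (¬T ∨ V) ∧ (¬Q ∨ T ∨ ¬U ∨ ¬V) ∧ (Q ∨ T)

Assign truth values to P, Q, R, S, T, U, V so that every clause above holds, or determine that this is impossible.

P=True; Q=True; R=False; S=True; T=False; U=False; V=False

Branch on R: set R = False.
Unit clause (S) forces S = True.
Branch on P: set P = True.
Unit clause (Q) forces Q = True.
Unit clause (¬U) forces U = False.
Unit clause (¬T) forces T = False.
Unit clause (¬V) forces V = False.
This assignment satisfies each clause.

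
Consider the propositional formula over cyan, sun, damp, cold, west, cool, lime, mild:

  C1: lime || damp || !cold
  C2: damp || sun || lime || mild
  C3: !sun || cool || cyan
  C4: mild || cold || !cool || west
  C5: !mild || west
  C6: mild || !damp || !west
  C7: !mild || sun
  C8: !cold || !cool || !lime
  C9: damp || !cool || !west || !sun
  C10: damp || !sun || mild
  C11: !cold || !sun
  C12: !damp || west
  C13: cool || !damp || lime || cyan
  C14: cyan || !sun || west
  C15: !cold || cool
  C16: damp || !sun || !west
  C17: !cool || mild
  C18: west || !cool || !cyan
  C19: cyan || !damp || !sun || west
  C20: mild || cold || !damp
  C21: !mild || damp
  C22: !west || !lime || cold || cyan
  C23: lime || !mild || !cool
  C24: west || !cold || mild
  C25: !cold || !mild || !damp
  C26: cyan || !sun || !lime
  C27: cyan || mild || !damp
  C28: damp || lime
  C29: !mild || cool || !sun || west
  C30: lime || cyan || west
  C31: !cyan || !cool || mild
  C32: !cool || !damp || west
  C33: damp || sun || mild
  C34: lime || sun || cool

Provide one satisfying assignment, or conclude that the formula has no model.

cyan=true; sun=true; damp=true; cold=false; west=true; cool=false; lime=true; mild=true

Try mild = true.
From the singleton clause (west), west = true.
From the singleton clause (sun), sun = true.
From the singleton clause (!cold), cold = false.
From the singleton clause (damp), damp = true.
Try cool = false.
From the singleton clause (cyan), cyan = true.
No clause remains; lime is free.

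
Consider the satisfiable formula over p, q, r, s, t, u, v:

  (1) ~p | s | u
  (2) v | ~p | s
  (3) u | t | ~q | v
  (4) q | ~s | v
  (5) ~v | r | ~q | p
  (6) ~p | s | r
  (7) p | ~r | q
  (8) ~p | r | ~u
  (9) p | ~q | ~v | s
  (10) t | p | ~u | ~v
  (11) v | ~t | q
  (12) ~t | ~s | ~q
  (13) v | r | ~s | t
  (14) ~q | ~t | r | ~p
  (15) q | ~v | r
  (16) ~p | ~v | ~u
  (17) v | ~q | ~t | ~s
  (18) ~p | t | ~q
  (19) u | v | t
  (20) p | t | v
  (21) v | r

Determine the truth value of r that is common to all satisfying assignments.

Suppose r = 0.
(v) alone gives v = 1.
(q) alone gives q = 1.
(p) alone gives p = 1.
(s) alone gives s = 1.
(~u) alone gives u = 0.
(~t) alone gives t = 0.
But (t) is also a unit clause — contradiction.
So every satisfying assignment has r = True.

True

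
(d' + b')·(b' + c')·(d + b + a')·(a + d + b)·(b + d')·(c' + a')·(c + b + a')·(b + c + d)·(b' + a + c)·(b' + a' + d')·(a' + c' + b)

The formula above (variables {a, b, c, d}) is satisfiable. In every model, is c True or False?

Suppose c = 1.
The clause (b') is unit, so b = 0.
The clause (d') is unit, so d = 0.
The clause (a') is unit, so a = 0.
But (a) is also a unit clause — contradiction.
So every satisfying assignment has c = False.

False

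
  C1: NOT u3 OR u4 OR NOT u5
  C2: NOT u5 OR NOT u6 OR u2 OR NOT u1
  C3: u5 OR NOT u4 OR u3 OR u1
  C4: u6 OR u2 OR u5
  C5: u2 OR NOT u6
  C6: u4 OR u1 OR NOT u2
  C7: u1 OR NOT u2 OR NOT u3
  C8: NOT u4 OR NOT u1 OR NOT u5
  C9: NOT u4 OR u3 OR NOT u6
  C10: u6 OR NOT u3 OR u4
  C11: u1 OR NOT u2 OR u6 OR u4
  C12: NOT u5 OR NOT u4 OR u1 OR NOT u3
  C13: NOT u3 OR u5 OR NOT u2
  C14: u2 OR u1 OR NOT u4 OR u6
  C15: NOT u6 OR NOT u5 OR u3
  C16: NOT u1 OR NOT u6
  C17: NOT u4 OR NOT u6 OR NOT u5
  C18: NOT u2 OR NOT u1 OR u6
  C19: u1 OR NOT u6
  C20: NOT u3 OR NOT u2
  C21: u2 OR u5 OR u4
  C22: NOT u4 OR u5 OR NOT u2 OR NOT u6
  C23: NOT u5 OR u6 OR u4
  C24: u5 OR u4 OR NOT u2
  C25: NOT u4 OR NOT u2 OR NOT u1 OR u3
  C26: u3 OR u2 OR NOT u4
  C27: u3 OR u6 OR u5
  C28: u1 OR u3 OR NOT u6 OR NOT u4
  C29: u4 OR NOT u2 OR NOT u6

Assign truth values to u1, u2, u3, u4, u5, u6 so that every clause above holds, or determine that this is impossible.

u1=false; u2=true; u3=false; u4=true; u5=true; u6=false

Case u2 = true:
(NOT u3) alone gives u3 = false.
Case u4 = true:
(NOT u6) alone gives u6 = false.
(NOT u1) alone gives u1 = false.
(u5) alone gives u5 = true.
This assignment satisfies each clause.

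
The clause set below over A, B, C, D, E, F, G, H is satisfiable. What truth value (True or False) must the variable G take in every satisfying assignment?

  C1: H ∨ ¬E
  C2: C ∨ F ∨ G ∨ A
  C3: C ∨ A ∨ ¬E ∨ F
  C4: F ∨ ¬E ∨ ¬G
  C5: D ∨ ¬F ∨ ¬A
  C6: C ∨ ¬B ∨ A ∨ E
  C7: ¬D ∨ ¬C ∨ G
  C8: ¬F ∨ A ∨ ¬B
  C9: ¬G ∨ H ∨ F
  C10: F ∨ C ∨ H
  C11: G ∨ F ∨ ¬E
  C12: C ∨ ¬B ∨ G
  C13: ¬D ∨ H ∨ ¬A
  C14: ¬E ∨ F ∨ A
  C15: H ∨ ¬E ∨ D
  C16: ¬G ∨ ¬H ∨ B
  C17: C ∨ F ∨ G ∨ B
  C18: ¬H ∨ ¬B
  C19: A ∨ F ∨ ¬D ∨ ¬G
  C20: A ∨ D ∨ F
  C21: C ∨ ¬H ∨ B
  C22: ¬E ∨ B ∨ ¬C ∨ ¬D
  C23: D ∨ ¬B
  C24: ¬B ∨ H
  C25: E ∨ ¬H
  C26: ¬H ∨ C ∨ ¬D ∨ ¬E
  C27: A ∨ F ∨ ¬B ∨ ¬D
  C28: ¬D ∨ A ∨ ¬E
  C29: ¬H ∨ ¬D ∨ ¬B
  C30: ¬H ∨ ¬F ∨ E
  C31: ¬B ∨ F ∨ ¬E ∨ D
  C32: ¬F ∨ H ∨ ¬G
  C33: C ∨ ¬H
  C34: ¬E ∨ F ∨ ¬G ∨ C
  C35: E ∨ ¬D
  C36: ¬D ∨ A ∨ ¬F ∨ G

False

Suppose G = True.
Branch on H: set H = True.
From the singleton clause (B), B = True.
That conflicts with the unit clause (¬B).
So H must be the other value — set H = False.
From the singleton clause (¬E), E = False.
From the singleton clause (F), F = True.
That conflicts with the unit clause (¬F).
Both values of H lead to a conflict.
So every satisfying assignment has G = False.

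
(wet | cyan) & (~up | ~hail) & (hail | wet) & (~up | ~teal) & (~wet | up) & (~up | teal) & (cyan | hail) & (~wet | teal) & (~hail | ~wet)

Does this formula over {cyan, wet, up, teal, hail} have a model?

Yes, satisfiable

Branch on wet: set wet = 0.
(cyan) alone gives cyan = 1.
(hail) alone gives hail = 1.
(~up) alone gives up = 0.
No clause remains; teal is free.
A satisfying assignment: cyan ↦ 1, wet ↦ 0, up ↦ 0, teal ↦ 1, hail ↦ 1.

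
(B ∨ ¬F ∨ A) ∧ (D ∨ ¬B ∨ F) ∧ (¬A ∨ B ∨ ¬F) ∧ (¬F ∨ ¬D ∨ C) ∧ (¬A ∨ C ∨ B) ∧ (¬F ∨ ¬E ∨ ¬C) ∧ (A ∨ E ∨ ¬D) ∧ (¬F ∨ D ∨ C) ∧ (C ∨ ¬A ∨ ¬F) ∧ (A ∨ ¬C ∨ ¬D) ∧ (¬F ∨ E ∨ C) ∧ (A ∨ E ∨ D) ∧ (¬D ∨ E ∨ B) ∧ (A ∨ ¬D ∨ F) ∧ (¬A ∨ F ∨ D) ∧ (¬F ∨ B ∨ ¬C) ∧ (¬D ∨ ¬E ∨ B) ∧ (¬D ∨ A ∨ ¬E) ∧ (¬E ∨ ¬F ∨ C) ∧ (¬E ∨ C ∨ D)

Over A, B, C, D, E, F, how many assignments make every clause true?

7

There are 2^6 = 64 truth assignments over (A, B, C, D, E, F).
Split on C. With C = True, the clauses containing C are satisfied and ¬C drops from the rest; 5 of the 2^5 = 32 assignments to the other variables satisfy what remains.
With C = False, by the same count on the reduced clause set, 2 assignments work.
Total: 5 + 2 = 7.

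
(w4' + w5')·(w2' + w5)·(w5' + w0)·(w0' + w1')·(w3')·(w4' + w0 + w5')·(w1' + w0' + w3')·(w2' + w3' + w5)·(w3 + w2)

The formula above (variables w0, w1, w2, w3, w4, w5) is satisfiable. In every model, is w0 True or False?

Suppose w0 = 0.
From the singleton clause (w5'), w5 = 0.
From the singleton clause (w2'), w2 = 0.
From the singleton clause (w3'), w3 = 0.
That conflicts with the unit clause (w3).
So every satisfying assignment has w0 = True.

True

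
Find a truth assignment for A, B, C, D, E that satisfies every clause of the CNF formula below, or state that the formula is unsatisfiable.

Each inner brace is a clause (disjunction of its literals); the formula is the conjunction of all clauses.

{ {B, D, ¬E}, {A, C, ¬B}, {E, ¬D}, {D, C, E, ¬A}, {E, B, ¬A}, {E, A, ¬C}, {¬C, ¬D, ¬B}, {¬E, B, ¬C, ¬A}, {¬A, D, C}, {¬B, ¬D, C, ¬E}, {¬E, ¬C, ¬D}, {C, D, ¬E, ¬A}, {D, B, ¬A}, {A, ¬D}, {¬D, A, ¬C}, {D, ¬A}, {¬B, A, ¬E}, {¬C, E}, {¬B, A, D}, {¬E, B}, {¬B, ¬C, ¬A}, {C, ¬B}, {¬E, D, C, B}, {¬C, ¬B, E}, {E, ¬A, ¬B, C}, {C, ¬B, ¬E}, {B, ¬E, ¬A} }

A ↦ False, B ↦ False, C ↦ False, D ↦ False, E ↦ False

Try E = False.
From the singleton clause (¬D), D = False.
From the singleton clause (¬A), A = False.
From the singleton clause (¬C), C = False.
From the singleton clause (¬B), B = False.
All clauses are satisfied.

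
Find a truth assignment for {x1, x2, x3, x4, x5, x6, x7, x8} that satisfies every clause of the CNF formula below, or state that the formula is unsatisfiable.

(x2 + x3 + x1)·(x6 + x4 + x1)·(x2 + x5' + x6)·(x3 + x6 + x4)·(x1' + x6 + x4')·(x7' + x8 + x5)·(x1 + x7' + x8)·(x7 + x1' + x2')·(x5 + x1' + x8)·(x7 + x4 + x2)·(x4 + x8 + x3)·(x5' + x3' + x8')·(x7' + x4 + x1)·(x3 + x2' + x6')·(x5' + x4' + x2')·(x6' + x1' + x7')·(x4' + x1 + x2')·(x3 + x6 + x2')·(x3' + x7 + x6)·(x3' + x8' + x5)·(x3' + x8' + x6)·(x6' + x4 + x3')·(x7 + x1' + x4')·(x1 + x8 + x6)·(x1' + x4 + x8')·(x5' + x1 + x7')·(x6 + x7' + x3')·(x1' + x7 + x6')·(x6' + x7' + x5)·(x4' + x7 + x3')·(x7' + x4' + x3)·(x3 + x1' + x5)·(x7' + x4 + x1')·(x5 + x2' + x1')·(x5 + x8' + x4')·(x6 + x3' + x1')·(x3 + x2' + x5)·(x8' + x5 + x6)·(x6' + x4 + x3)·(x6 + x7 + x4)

UNSATISFIABLE

Case x2 = 1:
Case x7 = 1:
Case x8 = 1:
Case x5 = 0:
From the singleton clause (x3'), x3 = 0.
But (x3) is also a unit clause — contradiction.
That branch fails; take x5 = 1 instead.
From the singleton clause (x3'), x3 = 0.
From the singleton clause (x6'), x6 = 0.
But (x6) is also a unit clause — contradiction.
Either choice for x5 ends in contradiction.
That branch fails; take x8 = 0 instead.
From the singleton clause (x5), x5 = 1.
From the singleton clause (x1), x1 = 1.
From the singleton clause (x4'), x4 = 0.
But (x4) is also a unit clause — contradiction.
Either choice for x8 ends in contradiction.
That branch fails; take x7 = 0 instead.
From the singleton clause (x1'), x1 = 0.
From the singleton clause (x4'), x4 = 0.
From the singleton clause (x6), x6 = 1.
From the singleton clause (x3), x3 = 1.
But (x3') is also a unit clause — contradiction.
Either choice for x7 ends in contradiction.
That branch fails; take x2 = 0 instead.
Case x3 = 1:
Case x5 = 0:
From the singleton clause (x8'), x8 = 0.
From the singleton clause (x7'), x7 = 0.
From the singleton clause (x1'), x1 = 0.
From the singleton clause (x4), x4 = 1.
But (x4') is also a unit clause — contradiction.
That branch fails; take x5 = 1 instead.
From the singleton clause (x6), x6 = 1.
From the singleton clause (x8'), x8 = 0.
From the singleton clause (x4), x4 = 1.
From the singleton clause (x7), x7 = 1.
From the singleton clause (x1), x1 = 1.
But (x1') is also a unit clause — contradiction.
Either choice for x5 ends in contradiction.
That branch fails; take x3 = 0 instead.
From the singleton clause (x1), x1 = 1.
From the singleton clause (x5), x5 = 1.
From the singleton clause (x6), x6 = 1.
From the singleton clause (x7'), x7 = 0.
But (x7) is also a unit clause — contradiction.
Either choice for x3 ends in contradiction.
Either choice for x2 ends in contradiction.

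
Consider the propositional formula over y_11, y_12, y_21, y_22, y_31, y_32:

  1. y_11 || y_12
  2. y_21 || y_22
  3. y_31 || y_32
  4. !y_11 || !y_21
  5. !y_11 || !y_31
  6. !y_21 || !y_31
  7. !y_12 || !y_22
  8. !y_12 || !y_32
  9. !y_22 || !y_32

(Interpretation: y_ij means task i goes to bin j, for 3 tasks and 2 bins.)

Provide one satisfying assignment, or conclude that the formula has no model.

UNSATISFIABLE

Suppose y_11 = true.
From the singleton clause (!y_21), y_21 = false.
From the singleton clause (y_22), y_22 = true.
From the singleton clause (!y_31), y_31 = false.
From the singleton clause (y_32), y_32 = true.
Now (!y_32) is unsatisfied and unit — conflict.
Backtrack on y_11: now try y_11 = false.
From the singleton clause (y_12), y_12 = true.
From the singleton clause (!y_22), y_22 = false.
From the singleton clause (y_21), y_21 = true.
From the singleton clause (!y_31), y_31 = false.
From the singleton clause (y_32), y_32 = true.
Now (!y_32) is unsatisfied and unit — conflict.
Both values of y_11 lead to a conflict.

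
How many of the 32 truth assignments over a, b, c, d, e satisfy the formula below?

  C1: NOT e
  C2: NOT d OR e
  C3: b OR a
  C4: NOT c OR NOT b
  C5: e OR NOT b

There are 2^5 = 32 truth assignments over (a, b, c, d, e).
Split on c. With c = true, the clauses containing c are satisfied and NOT c drops from the rest; 1 of the 2^4 = 16 assignments to the other variables satisfy what remains.
With c = false, by the same count on the reduced clause set, 1 assignment works.
Total: 1 + 1 = 2.

2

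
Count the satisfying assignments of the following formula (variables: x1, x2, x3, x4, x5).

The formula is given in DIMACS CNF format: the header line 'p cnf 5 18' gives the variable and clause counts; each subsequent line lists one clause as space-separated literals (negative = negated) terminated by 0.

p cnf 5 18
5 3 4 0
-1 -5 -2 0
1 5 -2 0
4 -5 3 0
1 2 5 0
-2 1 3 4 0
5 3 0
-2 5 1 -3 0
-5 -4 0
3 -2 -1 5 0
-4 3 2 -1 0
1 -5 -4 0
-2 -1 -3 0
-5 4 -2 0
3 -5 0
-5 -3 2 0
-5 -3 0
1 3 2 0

2

There are 2^5 = 32 truth assignments over (x1, x2, x3, x4, x5).
Split on x4. With x4 = True, the clauses containing x4 are satisfied and ¬x4 drops from the rest; 1 of the 2^4 = 16 assignments to the other variables satisfy what remains.
With x4 = False, by the same count on the reduced clause set, 1 assignment works.
(One model: x1=T, x2=F, x3=T, x4=F, x5=F.)
Total: 1 + 1 = 2.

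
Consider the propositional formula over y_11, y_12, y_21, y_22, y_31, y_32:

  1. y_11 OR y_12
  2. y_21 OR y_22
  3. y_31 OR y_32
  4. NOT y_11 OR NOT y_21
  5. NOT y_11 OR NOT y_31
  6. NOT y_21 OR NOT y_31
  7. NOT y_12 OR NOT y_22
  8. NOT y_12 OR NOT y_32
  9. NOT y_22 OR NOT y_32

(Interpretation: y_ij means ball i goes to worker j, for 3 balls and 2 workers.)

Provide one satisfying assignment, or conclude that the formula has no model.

UNSATISFIABLE

Suppose y_11 = true.
Unit clause (NOT y_21) forces y_21 = false.
Unit clause (y_22) forces y_22 = true.
Unit clause (NOT y_31) forces y_31 = false.
Unit clause (y_32) forces y_32 = true.
But (NOT y_32) is also a unit clause — contradiction.
Undo y_11 and try y_11 = false.
Unit clause (y_12) forces y_12 = true.
Unit clause (NOT y_22) forces y_22 = false.
Unit clause (y_21) forces y_21 = true.
Unit clause (NOT y_31) forces y_31 = false.
Unit clause (y_32) forces y_32 = true.
But (NOT y_32) is also a unit clause — contradiction.
Either choice for y_11 ends in contradiction.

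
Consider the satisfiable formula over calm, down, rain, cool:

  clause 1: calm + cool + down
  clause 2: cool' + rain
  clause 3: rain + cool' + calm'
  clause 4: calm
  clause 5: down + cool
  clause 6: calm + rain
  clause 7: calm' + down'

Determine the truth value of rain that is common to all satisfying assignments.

Suppose rain = 0.
Unit clause (cool') forces cool = 0.
Unit clause (calm) forces calm = 1.
Unit clause (down) forces down = 1.
But (down') is also a unit clause — contradiction.
So every satisfying assignment has rain = True.

True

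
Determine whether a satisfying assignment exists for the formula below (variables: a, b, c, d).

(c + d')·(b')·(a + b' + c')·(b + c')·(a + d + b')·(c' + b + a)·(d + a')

Satisfiable

(b') alone gives b = 0.
(c') alone gives c = 0.
(d') alone gives d = 0.
(a') alone gives a = 0.
All clauses are satisfied.
A satisfying assignment: a ↦ 0, b ↦ 0, c ↦ 0, d ↦ 0.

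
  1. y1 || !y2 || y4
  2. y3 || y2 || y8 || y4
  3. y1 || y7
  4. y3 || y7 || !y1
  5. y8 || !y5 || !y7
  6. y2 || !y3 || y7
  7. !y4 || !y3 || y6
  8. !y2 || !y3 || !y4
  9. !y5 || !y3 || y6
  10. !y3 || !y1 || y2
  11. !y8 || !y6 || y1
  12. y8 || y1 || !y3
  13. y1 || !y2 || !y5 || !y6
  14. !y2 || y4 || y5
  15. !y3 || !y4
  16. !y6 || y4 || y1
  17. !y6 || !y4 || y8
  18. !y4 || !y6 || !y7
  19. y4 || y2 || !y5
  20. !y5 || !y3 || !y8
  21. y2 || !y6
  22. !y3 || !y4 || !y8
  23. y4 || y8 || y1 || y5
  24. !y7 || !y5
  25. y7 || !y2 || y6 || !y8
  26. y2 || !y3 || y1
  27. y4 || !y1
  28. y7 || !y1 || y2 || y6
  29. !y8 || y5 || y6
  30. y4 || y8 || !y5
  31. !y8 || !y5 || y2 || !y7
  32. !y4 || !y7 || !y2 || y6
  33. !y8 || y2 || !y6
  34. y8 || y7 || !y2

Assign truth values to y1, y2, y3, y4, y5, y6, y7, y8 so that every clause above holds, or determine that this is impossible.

y1=false; y2=false; y3=false; y4=true; y5=false; y6=false; y7=true; y8=false

Case y1 = false:
Unit clause (y7) forces y7 = true.
Unit clause (!y5) forces y5 = false.
Case y2 = false:
Unit clause (!y6) forces y6 = false.
Unit clause (!y3) forces y3 = false.
Unit clause (!y8) forces y8 = false.
Unit clause (y4) forces y4 = true.
All clauses are satisfied.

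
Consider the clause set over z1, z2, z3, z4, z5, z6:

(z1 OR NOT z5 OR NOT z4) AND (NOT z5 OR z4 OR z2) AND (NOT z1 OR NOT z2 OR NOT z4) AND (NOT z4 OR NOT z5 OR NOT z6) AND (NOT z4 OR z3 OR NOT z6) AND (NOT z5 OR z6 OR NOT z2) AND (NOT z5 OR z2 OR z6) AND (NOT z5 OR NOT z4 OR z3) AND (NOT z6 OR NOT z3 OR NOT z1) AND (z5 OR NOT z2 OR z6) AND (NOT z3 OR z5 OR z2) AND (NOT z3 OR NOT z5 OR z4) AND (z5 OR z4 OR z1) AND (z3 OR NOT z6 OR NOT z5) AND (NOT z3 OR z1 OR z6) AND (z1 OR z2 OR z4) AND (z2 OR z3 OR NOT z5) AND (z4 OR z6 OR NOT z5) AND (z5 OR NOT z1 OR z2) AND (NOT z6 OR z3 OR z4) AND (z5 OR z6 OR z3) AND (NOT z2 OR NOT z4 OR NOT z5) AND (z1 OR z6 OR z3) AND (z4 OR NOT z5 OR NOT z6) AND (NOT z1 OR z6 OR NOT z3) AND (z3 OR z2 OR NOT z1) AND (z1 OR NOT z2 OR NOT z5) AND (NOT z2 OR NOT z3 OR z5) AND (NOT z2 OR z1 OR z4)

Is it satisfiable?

Suppose z1 = true.
Suppose z2 = false.
Unit clause (z5) forces z5 = true.
Unit clause (z4) forces z4 = true.
Unit clause (NOT z6) forces z6 = false.
That conflicts with the unit clause (z6).
Undo z2 and try z2 = true.
Unit clause (NOT z4) forces z4 = false.
Suppose z5 = false.
Unit clause (z6) forces z6 = true.
Unit clause (NOT z3) forces z3 = false.
That conflicts with the unit clause (z3).
Undo z5 and try z5 = true.
Unit clause (z6) forces z6 = true.
That conflicts with the unit clause (NOT z6).
Either choice for z5 ends in contradiction.
Either choice for z2 ends in contradiction.
Undo z1 and try z1 = false.
Suppose z5 = false.
Unit clause (z4) forces z4 = true.
Suppose z3 = true.
Unit clause (z2) forces z2 = true.
That conflicts with the unit clause (NOT z2).
Undo z3 and try z3 = false.
Unit clause (NOT z6) forces z6 = false.
That conflicts with the unit clause (z6).
Either choice for z3 ends in contradiction.
Undo z5 and try z5 = true.
Unit clause (NOT z4) forces z4 = false.
Unit clause (z2) forces z2 = true.
That conflicts with the unit clause (NOT z2).
Either choice for z5 ends in contradiction.
Either choice for z1 ends in contradiction.
No assignment satisfies every clause.

Unsatisfiable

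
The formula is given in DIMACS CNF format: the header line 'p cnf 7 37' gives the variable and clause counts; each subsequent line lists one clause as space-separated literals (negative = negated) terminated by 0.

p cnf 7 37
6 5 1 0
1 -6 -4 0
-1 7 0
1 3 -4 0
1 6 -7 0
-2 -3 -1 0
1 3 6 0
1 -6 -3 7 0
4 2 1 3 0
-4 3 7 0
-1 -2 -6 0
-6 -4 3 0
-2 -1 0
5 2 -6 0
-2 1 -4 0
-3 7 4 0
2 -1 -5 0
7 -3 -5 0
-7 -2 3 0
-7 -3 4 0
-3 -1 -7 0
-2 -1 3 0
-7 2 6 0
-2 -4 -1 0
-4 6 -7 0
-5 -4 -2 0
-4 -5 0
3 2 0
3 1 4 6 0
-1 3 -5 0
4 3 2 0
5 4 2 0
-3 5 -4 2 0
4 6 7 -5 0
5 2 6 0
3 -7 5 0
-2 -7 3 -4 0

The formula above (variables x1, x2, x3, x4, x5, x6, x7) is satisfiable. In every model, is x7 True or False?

False

Suppose x7 = True.
Branch on x1: set x1 = True.
(¬x2) alone gives x2 = False.
(¬x5) alone gives x5 = False.
(¬x6) alone gives x6 = False.
That conflicts with the unit clause (x6).
So x1 must be the other value — set x1 = False.
(x6) alone gives x6 = True.
(¬x4) alone gives x4 = False.
(¬x3) alone gives x3 = False.
(x2) alone gives x2 = True.
That conflicts with the unit clause (¬x2).
Both values of x1 lead to a conflict.
So every satisfying assignment has x7 = False.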